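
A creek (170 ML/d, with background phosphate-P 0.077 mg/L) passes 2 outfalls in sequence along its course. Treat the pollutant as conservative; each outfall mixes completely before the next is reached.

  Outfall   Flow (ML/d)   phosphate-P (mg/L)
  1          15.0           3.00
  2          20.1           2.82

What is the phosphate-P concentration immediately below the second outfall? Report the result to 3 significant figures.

0.560 mg/L

Outfall 1: combined Q = 185.0 ML/d; C = (170.0·0.07700 + 15.00·3.000)/185.0 = 0.3140 mg/L.
Outfall 2: combined Q = 205.1 ML/d; C = (185.0·0.3140 + 20.10·2.820)/205.1 = 0.5596 mg/L.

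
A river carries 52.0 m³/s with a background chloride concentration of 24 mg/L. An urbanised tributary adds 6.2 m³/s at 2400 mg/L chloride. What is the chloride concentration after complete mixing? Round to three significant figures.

Flow-weighted average: C = (52.00·24.00 + 6.200·2400) / 58.20 = 16130/58.20 = 277.1 mg/L.

277 mg/L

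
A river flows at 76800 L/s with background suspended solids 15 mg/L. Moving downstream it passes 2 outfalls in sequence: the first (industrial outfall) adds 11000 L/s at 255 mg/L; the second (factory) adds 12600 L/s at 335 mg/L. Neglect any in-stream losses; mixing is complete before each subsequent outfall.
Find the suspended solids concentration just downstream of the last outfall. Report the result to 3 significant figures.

81.5 mg/L

Outfall 1: combined Q = 87800 L/s; C = (76800·15.00 + 11000·255.0)/87800 = 45.07 mg/L.
Outfall 2: combined Q = 100400 L/s; C = (87800·45.07 + 12600·335.0)/100400 = 81.45 mg/L.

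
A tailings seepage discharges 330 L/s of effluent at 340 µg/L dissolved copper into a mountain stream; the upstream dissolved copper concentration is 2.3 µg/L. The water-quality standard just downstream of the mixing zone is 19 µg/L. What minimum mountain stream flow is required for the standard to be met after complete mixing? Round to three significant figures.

Set C_mix = 19: (Q·2.300 + 330.0·340.0) / (Q + 330.0) = 19
→ Q = 330.0·(340.0 − 19)/(19 − 2.300) = 6343 L/s.

6340 L/s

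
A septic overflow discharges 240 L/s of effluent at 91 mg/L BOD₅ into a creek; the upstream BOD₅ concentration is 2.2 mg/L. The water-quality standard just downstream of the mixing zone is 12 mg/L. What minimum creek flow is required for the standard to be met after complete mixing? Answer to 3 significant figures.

1930 L/s

Set C_mix = 12: (Q·2.200 + 240.0·91.00) / (Q + 240.0) = 12
→ Q = 240.0·(91.00 − 12)/(12 − 2.200) = 1935 L/s.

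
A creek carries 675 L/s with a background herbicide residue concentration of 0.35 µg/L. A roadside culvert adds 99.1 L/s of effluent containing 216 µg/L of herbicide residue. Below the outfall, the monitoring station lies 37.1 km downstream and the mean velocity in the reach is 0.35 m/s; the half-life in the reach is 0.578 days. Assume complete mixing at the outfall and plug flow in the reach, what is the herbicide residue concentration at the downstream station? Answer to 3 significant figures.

Conservation of mass: C = (675.0·0.3500 + 99.10·216.0) / 774.1 = 21640/774.1 = 27.96 µg/L.
Travel time t = 37.1·1000 / 0.35 = 106000 s = 29.44 h.
Half-life 0.578 d → k = ln 2 / 0.578 = 1.199 d⁻¹.
Decay over the reach: 27.96·exp(−kt) = 27.96·0.2296 = 6.420 µg/L.

6.42 µg/L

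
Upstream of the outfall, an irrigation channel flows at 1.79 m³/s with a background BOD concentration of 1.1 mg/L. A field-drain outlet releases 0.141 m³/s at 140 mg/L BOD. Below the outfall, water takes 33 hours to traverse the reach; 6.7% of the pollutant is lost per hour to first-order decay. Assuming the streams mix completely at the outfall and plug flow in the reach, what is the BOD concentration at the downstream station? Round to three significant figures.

1.14 mg/L

Conservation of mass: C = (1.790·1.100 + 0.1410·140.0) / 1.931 = 21.71/1.931 = 11.24 mg/L.
6.7%/h lost → k = −ln(1 − 0.067) = 0.06935 h⁻¹.
Decay over the reach: 11.24·exp(−kt) = 11.24·0.1014 = 1.140 mg/L.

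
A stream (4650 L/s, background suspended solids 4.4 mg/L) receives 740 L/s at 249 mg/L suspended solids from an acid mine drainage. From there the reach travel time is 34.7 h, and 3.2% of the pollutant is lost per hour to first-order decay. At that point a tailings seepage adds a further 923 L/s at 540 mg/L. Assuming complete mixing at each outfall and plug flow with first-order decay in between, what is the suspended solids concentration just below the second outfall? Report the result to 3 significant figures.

Mixed concentration C = ΣQC/ΣQ = (4650·4.400 + 740.0·249.0) / 5390 = 204700/5390 = 37.98 mg/L; combined flow 5390 L/s.
3.2%/h lost → k = −ln(1 − 0.032) = 0.03252 h⁻¹.
Decay over the reach: 37.98·exp(−kt) = 37.98·0.3235 = 12.29 mg/L.
At the second outfall, C = (5390·12.29 + 923.0·540.0) / (5390 + 923.0) = 89.44 mg/L.

89.4 mg/L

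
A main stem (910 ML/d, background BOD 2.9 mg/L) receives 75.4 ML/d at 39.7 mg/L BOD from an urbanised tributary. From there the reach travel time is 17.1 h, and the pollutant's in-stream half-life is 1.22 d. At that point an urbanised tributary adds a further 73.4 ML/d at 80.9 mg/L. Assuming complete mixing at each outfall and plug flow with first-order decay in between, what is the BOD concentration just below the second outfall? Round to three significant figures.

9.16 mg/L

Mass balance: C = (910.0·2.900 + 75.40·39.70) / 985.4 = 5632/985.4 = 5.716 mg/L; combined flow 985.4 ML/d.
Half-life 1.22 d → k = ln 2 / 1.22 = 0.5682 d⁻¹.
Applying C = C₀e^(−kt): 5.716 × 0.6671 = 3.813 mg/L.
Second outfall: C = (985.4·3.813 + 73.40·80.90)/1059 = 9.157 mg/L.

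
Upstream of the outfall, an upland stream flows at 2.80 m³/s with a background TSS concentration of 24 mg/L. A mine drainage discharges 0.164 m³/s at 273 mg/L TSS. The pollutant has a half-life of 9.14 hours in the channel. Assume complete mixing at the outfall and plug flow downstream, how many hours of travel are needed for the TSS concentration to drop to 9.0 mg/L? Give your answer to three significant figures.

After mixing, C = (2.800·24.00 + 0.1640·273.0) / 2.964 = 112.0/2.964 = 37.78 mg/L.
Half-life 9.14 h → k = ln 2 / 9.14 = 0.07584 h⁻¹ = 1.820 d⁻¹.
37.78·exp(−k·t) = 9.0 → t = ln(37.78/9.0)/k = 68100 s = 18.92 h.

18.9 h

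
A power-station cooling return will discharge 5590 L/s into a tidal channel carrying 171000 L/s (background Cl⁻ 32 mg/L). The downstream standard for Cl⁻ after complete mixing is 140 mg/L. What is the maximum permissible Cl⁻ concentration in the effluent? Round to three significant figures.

3440 mg/L

At the limit, (Qr·Cr + Qe·Cₑ)/(Qr + Qe) = 140:
Cₑ = (176600·140 − 171000·32.00) / 5590 = 3444 mg/L.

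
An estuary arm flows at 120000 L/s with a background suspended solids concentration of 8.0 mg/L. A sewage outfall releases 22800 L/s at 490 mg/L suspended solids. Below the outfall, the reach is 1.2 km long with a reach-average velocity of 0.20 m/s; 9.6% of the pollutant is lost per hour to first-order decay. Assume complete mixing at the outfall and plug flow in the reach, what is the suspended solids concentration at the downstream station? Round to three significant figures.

71.8 mg/L

Conservation of mass: C = (120000·8.000 + 22800·490.0) / 142800 = 12130000/142800 = 84.96 mg/L.
Travel time t = 1.2·1000 / 0.20 = 6000 s = 1.667 h.
9.6%/h lost → k = −ln(1 − 0.096) = 0.1009 h⁻¹.
Decay over the reach: 84.96·exp(−kt) = 84.96·0.8452 = 71.80 mg/L.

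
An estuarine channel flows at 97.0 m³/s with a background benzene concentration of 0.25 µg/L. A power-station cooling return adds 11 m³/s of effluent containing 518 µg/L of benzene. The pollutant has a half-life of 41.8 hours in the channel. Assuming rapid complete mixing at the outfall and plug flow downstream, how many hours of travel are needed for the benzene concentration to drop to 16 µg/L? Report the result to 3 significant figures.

72.2 h

Flow-weighted average: C = (97.00·0.2500 + 11.00·518.0) / 108.0 = 5722/108.0 = 52.98 µg/L.
Half-life 41.8 h → k = ln 2 / 41.8 = 0.01658 h⁻¹ = 0.3980 d⁻¹.
52.98·exp(−k·t) = 16 → t = ln(52.98/16)/k = 260000 s = 72.21 h.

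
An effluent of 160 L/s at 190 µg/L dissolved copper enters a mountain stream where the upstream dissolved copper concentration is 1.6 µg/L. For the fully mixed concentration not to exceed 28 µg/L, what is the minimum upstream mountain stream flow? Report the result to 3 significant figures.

982 L/s

Set C_mix = 28: (Q·1.600 + 160.0·190.0) / (Q + 160.0) = 28
→ Q = 160.0·(190.0 − 28)/(28 − 1.600) = 981.8 L/s.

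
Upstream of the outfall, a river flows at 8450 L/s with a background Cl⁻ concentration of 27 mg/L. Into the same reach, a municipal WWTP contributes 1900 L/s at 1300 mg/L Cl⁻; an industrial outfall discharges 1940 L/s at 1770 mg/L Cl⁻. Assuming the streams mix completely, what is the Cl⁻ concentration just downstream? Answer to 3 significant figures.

After mixing, C = (8450·27.00 + 1900·1300 + 1940·1770) / 12290 = 6132000/12290 = 498.9 mg/L.

499 mg/L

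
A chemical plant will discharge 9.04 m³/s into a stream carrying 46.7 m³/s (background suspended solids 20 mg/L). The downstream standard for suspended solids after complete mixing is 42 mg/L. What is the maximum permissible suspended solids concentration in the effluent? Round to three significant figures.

At the limit, (Qr·Cr + Qe·Cₑ)/(Qr + Qe) = 42:
Cₑ = (55.74·42 − 46.70·20.00) / 9.040 = 155.7 mg/L.

156 mg/L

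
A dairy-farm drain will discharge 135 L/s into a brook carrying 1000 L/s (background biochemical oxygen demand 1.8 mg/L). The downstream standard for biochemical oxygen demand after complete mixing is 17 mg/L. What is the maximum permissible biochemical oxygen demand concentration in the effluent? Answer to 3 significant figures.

At the limit, (Qr·Cr + Qe·Cₑ)/(Qr + Qe) = 17:
Cₑ = (1135·17 − 1000·1.800) / 135.0 = 129.6 mg/L.

130 mg/L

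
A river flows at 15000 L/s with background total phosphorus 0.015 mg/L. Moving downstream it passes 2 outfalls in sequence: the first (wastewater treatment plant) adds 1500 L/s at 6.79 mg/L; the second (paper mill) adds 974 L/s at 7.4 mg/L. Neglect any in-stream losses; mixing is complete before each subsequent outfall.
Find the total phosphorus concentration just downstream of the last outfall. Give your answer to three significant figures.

1.01 mg/L

After outfall 1: Q = 15000 + 1500 = 16500 L/s; C = (15000·0.01500 + 1500·6.790)/16500 = 0.6309 mg/L.
After outfall 2: Q = 16500 + 974.0 = 17470 L/s; C = (16500·0.6309 + 974.0·7.400)/17470 = 1.008 mg/L.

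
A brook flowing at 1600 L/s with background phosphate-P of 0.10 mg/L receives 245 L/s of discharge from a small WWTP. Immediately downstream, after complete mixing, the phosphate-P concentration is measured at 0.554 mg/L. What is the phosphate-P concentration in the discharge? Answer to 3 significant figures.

3.52 mg/L

Mass balance: 1600·0.1000 + 245.0·Cₑ = 1845·0.5540
→ Cₑ = (1845·0.5540 − 1600·0.1000) / 245.0 = 3.519 mg/L.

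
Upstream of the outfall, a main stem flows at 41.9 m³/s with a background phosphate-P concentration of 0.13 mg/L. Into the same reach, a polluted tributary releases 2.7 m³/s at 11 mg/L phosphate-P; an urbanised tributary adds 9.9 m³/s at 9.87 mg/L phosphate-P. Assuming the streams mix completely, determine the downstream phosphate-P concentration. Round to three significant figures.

Mixed concentration C = ΣQC/ΣQ = (41.90·0.1300 + 2.700·11.00 + 9.900·9.870) / 54.50 = 132.9/54.50 = 2.438 mg/L.

2.44 mg/L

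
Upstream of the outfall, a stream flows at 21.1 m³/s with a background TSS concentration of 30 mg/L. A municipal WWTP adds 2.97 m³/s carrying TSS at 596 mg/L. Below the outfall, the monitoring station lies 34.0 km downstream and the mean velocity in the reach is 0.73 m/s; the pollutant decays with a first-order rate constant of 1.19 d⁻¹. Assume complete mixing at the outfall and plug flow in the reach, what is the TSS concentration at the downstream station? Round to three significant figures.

52.6 mg/L

Mixed concentration C = ΣQC/ΣQ = (21.10·30.00 + 2.970·596.0) / 24.07 = 2403/24.07 = 99.84 mg/L.
Travel time t = 34.0·1000 / 0.73 = 46580 s = 12.94 h.
Decay over the reach: 99.84·exp(−kt) = 99.84·0.5265 = 52.57 mg/L.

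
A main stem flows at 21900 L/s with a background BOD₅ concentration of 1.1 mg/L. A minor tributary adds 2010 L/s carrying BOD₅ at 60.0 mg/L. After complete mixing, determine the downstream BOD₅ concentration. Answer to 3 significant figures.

Flow-weighted average: C = (21900·1.100 + 2010·60.00) / 23910 = 144700/23910 = 6.051 mg/L.

6.05 mg/L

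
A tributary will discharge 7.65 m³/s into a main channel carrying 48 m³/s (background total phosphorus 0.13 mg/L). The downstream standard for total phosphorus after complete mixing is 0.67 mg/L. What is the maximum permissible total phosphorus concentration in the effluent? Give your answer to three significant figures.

4.06 mg/L

At the limit, (Qr·Cr + Qe·Cₑ)/(Qr + Qe) = 0.67:
Cₑ = (55.65·0.67 − 48.00·0.1300) / 7.650 = 4.058 mg/L.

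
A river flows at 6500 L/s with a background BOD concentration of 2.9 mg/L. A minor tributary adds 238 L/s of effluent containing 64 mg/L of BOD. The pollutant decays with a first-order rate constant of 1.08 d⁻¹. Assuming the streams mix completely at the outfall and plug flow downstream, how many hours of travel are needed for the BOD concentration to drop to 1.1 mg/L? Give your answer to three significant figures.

Mass balance: C = (6500·2.900 + 238.0·64.00) / 6738 = 34080/6738 = 5.058 mg/L.
5.058·exp(−k·t) = 1.1 → t = ln(5.058/1.1)/k = 122100 s = 33.90 h.

33.9 h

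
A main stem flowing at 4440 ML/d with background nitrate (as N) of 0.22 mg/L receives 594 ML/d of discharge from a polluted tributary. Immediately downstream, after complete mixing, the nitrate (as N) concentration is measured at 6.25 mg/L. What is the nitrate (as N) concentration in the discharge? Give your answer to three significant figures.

51.3 mg/L

Mass balance: 4440·0.2200 + 594.0·Cₑ = 5034·6.250
→ Cₑ = (5034·6.250 − 4440·0.2200) / 594.0 = 51.32 mg/L.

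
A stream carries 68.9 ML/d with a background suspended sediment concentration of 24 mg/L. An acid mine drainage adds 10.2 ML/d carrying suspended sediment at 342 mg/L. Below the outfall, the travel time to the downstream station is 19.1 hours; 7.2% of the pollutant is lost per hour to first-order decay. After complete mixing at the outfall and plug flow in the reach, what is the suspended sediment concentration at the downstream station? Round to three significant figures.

15.6 mg/L

Mixed concentration C = ΣQC/ΣQ = (68.90·24.00 + 10.20·342.0) / 79.10 = 5142/79.10 = 65.01 mg/L.
7.2%/h lost → k = −ln(1 − 0.072) = 0.07472 h⁻¹.
Decay over the reach: 65.01·exp(−kt) = 65.01·0.2400 = 15.60 mg/L.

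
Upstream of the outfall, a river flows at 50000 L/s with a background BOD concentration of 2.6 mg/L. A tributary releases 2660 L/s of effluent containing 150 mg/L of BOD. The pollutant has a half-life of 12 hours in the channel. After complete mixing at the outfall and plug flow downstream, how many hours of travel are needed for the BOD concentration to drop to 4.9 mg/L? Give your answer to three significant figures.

Flow-weighted average: C = (50000·2.600 + 2660·150.0) / 52660 = 529000/52660 = 10.05 mg/L.
Half-life 12 h → k = ln 2 / 12 = 0.05776 h⁻¹ = 1.386 d⁻¹.
10.05·exp(−k·t) = 4.9 → t = ln(10.05/4.9)/k = 44740 s = 12.43 h.

12.4 h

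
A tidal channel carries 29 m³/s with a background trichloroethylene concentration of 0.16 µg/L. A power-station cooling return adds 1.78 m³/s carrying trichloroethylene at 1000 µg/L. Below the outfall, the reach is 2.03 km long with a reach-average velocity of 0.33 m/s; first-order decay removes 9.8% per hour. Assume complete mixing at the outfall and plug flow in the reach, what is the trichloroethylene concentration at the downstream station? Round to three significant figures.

48.6 µg/L

Conservation of mass: C = (29.00·0.1600 + 1.780·1000) / 30.78 = 1785/30.78 = 57.98 µg/L.
Travel time t = 2.03·1000 / 0.33 = 6152 s = 1.709 h.
9.8%/h lost → k = −ln(1 − 0.098) = 0.1031 h⁻¹.
After decay, C = 57.98 × e^(−kt) = 57.98 × 0.8384 = 48.61 µg/L.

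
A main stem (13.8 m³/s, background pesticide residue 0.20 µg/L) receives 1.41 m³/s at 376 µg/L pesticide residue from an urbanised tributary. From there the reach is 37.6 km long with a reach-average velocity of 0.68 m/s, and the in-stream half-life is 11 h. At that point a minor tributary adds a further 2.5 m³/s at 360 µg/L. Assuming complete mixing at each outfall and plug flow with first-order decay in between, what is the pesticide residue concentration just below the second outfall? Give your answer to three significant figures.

62.3 µg/L

Mixed concentration C = ΣQC/ΣQ = (13.80·0.2000 + 1.410·376.0) / 15.21 = 532.9/15.21 = 35.04 µg/L; combined flow 15.21 m³/s.
Travel time t = 37.6·1000 / 0.68 = 55290 s = 15.36 h.
Half-life 11 h → k = ln 2 / 11 = 0.06301 h⁻¹ = 1.512 d⁻¹.
After decay, C = 35.04 × e^(−kt) = 35.04 × 0.3799 = 13.31 µg/L.
Second outfall: C = (15.21·13.31 + 2.500·360.0)/17.71 = 62.25 µg/L.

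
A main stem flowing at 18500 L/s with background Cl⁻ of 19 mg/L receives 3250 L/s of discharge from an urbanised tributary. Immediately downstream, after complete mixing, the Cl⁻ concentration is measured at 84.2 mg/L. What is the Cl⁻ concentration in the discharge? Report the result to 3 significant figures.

455 mg/L

Mass balance: 18500·19.00 + 3250·Cₑ = 21750·84.20
→ Cₑ = (21750·84.20 − 18500·19.00) / 3250 = 455.3 mg/L.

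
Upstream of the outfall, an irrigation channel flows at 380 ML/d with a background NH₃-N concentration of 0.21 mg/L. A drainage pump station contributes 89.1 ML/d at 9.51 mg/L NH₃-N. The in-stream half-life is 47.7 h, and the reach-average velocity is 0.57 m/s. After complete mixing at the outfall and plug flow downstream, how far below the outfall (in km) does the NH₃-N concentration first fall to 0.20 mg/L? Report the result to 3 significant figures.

323 km

After mixing, C = (380.0·0.2100 + 89.10·9.510) / 469.1 = 927.1/469.1 = 1.976 mg/L.
Half-life 47.7 h → k = ln 2 / 47.7 = 0.01453 h⁻¹ = 0.3488 d⁻¹.
Set 1.976·exp(−k·t) = 0.20 → t = ln(1.976/0.20)/k = 567500 s = 157.6 h.
Distance = v·t = 0.57·567500 = 323500 m = 323.5 km.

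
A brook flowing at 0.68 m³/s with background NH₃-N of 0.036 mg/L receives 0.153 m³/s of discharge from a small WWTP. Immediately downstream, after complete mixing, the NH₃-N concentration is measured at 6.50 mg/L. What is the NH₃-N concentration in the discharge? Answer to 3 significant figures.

35.2 mg/L

Mass balance: 0.6800·0.03600 + 0.1530·Cₑ = 0.8330·6.500
→ Cₑ = (0.8330·6.500 − 0.6800·0.03600) / 0.1530 = 35.23 mg/L.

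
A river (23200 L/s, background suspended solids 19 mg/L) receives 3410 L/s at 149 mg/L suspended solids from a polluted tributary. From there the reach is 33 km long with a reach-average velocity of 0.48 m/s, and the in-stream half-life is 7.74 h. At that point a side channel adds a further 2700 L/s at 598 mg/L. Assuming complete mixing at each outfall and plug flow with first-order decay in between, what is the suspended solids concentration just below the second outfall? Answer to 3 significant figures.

60.9 mg/L

Flow-weighted average: C = (23200·19.00 + 3410·149.0) / 26610 = 948900/26610 = 35.66 mg/L; combined flow 26610 L/s.
Travel time t = 33·1000 / 0.48 = 68750 s = 19.10 h.
Half-life 7.74 h → k = ln 2 / 7.74 = 0.08955 h⁻¹ = 2.149 d⁻¹.
After decay, C = 35.66 × e^(−kt) = 35.66 × 0.1808 = 6.448 mg/L.
Second outfall: C = (26610·6.448 + 2700·598.0)/29310 = 60.94 mg/L.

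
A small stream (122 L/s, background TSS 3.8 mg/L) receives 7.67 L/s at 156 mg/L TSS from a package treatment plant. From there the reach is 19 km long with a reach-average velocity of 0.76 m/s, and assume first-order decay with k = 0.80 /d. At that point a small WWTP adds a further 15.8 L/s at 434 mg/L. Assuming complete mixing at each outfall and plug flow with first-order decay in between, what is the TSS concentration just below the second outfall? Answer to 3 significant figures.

After mixing, C = (122.0·3.800 + 7.670·156.0) / 129.7 = 1660/129.7 = 12.80 mg/L; combined flow 129.7 L/s.
Travel time t = 19·1000 / 0.76 = 25000 s = 6.944 h.
Decay over the reach: 12.80·exp(−kt) = 12.80·0.7934 = 10.16 mg/L.
Second outfall: C = (129.7·10.16 + 15.80·434.0)/145.5 = 56.19 mg/L.

56.2 mg/L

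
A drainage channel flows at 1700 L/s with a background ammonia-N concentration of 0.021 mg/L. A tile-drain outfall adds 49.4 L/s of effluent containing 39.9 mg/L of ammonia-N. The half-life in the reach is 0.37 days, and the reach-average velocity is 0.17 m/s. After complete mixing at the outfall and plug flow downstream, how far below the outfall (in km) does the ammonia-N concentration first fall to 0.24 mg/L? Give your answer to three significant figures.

12.3 km

After mixing, C = (1700·0.02100 + 49.40·39.90) / 1749 = 2007/1749 = 1.147 mg/L.
Half-life 0.37 d → k = ln 2 / 0.37 = 1.873 d⁻¹.
Set 1.147·exp(−k·t) = 0.24 → t = ln(1.147/0.24)/k = 72150 s = 20.04 h.
Distance = v·t = 0.17·72150 = 12270 m = 12.27 km.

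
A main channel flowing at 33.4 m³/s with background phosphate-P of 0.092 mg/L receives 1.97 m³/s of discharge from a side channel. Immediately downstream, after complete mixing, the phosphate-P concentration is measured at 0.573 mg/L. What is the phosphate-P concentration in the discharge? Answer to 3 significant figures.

Mass balance: 33.40·0.09200 + 1.970·Cₑ = 35.37·0.5730
→ Cₑ = (35.37·0.5730 − 33.40·0.09200) / 1.970 = 8.728 mg/L.

8.73 mg/L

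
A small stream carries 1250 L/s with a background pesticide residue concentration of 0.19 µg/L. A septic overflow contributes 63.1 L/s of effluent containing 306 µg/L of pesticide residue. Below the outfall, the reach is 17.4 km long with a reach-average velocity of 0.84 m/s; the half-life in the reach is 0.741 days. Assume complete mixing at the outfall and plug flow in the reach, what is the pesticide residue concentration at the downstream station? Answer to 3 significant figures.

11.9 µg/L

Conservation of mass: C = (1250·0.1900 + 63.10·306.0) / 1313 = 19550/1313 = 14.89 µg/L.
Travel time t = 17.4·1000 / 0.84 = 20710 s = 5.754 h.
Half-life 0.741 d → k = ln 2 / 0.741 = 0.9354 d⁻¹.
First-order decay: C = 14.89·exp(−k·t) = 14.89·0.7991 = 11.90 µg/L.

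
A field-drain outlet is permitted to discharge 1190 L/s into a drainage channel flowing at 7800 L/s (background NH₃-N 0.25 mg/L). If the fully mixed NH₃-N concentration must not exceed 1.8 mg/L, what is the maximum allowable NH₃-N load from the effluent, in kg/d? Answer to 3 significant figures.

Mass balance at the limit: 7800·0.2500 + 1190·Cₑ = 8990·1.8 → Cₑ = 11.96 mg/L.
1190 L/s = 1.190 m³/s. Load = 1.190 m³/s × 11.96 g/m³ × 86 400 s/d = 1230 kg/d.

1230 kg/d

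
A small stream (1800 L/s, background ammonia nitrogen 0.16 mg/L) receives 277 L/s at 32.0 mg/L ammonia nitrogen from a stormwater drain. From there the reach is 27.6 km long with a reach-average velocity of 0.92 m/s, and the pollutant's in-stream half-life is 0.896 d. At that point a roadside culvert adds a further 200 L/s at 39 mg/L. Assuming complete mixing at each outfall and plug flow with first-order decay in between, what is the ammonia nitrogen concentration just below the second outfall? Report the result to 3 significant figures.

Mass balance: C = (1800·0.1600 + 277.0·32.00) / 2077 = 9152/2077 = 4.406 mg/L; combined flow 2077 L/s.
Travel time t = 27.6·1000 / 0.92 = 30000 s = 8.333 h.
Half-life 0.896 d → k = ln 2 / 0.896 = 0.7736 d⁻¹.
Decay over the reach: 4.406·exp(−kt) = 4.406·0.7644 = 3.368 mg/L.
At the second outfall, C = (2077·3.368 + 200.0·39.00) / (2077 + 200.0) = 6.498 mg/L.

6.50 mg/L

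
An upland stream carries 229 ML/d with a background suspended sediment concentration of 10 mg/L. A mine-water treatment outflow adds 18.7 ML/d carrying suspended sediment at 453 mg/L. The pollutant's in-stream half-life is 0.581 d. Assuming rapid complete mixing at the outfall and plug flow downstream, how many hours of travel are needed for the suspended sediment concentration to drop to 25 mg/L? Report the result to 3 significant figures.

11.1 h

Flow-weighted average: C = (229.0·10.00 + 18.70·453.0) / 247.7 = 10760/247.7 = 43.44 mg/L.
Half-life 0.581 d → k = ln 2 / 0.581 = 1.193 d⁻¹.
43.44·exp(−k·t) = 25 → t = ln(43.44/25)/k = 40020 s = 11.12 h.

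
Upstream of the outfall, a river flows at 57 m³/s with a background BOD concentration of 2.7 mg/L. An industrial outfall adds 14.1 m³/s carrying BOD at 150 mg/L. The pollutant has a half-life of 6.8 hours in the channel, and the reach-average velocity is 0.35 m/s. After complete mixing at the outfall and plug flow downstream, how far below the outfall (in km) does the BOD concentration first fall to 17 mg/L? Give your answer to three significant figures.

7.78 km

After mixing, C = (57.00·2.700 + 14.10·150.0) / 71.10 = 2269/71.10 = 31.91 mg/L.
Half-life 6.8 h → k = ln 2 / 6.8 = 0.1019 h⁻¹ = 2.446 d⁻¹.
Set 31.91·exp(−k·t) = 17 → t = ln(31.91/17)/k = 22240 s = 6.178 h.
Distance = v·t = 0.35·22240 = 7784 m = 7.784 km.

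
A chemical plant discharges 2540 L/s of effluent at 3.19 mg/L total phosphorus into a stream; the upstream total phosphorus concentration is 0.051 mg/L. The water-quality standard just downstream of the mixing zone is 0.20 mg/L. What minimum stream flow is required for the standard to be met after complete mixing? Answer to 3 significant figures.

Set C_mix = 0.20: (Q·0.05100 + 2540·3.190) / (Q + 2540) = 0.20
→ Q = 2540·(3.190 − 0.20)/(0.20 − 0.05100) = 50970 L/s.

51000 L/s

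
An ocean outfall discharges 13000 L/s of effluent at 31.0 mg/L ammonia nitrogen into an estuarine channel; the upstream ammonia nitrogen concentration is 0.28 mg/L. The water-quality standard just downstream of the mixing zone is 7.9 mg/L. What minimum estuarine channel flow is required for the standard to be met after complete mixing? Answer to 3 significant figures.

Set C_mix = 7.9: (Q·0.2800 + 13000·31.00) / (Q + 13000) = 7.9
→ Q = 13000·(31.00 − 7.9)/(7.9 − 0.2800) = 39410 L/s.

39400 L/s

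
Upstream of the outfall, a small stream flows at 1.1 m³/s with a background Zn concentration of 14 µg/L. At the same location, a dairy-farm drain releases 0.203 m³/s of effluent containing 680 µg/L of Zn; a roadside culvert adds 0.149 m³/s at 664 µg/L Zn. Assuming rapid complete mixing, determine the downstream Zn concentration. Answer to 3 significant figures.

Conservation of mass: C = (1.100·14.00 + 0.2030·680.0 + 0.1490·664.0) / 1.452 = 252.4/1.452 = 173.8 µg/L.

174 µg/L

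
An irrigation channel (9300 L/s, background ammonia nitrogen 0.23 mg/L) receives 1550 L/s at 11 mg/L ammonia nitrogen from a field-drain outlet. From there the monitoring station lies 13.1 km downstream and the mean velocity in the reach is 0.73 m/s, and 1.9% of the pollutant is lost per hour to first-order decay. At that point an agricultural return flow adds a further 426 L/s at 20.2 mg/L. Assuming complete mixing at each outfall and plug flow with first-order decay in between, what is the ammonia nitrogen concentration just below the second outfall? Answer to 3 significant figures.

After mixing, C = (9300·0.2300 + 1550·11.00) / 10850 = 19190/10850 = 1.769 mg/L; combined flow 10850 L/s.
Travel time t = 13.1·1000 / 0.73 = 17950 s = 4.985 h.
1.9%/h lost → k = −ln(1 − 0.019) = 0.01918 h⁻¹.
Applying C = C₀e^(−kt): 1.769 × 0.9088 = 1.607 mg/L.
At the second outfall, C = (10850·1.607 + 426.0·20.20) / (10850 + 426.0) = 2.310 mg/L.

2.31 mg/L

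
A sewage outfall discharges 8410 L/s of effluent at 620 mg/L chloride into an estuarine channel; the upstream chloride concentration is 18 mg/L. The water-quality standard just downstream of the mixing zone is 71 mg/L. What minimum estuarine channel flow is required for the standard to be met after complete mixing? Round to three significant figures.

87100 L/s

Set C_mix = 71: (Q·18.00 + 8410·620.0) / (Q + 8410) = 71
→ Q = 8410·(620.0 − 71)/(71 − 18.00) = 87110 L/s.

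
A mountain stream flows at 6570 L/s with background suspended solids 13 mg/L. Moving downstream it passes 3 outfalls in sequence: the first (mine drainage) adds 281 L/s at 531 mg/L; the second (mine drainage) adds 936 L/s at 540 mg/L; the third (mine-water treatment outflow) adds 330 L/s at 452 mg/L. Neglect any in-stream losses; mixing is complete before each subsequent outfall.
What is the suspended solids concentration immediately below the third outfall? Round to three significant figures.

Below outfall 1: Q → 6851 L/s, C = (6570·13.00 + 281.0·531.0)/6851 = 34.25 mg/L.
Below outfall 2: Q → 7787 L/s, C = (6851·34.25 + 936.0·540.0)/7787 = 95.04 mg/L.
Below outfall 3: Q → 8117 L/s, C = (7787·95.04 + 330.0·452.0)/8117 = 109.6 mg/L.

110 mg/L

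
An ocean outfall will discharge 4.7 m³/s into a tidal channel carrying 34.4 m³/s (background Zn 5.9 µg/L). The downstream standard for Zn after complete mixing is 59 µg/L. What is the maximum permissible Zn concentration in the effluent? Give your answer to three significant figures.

448 µg/L

At the limit, (Qr·Cr + Qe·Cₑ)/(Qr + Qe) = 59:
Cₑ = (39.10·59 − 34.40·5.900) / 4.700 = 447.6 µg/L.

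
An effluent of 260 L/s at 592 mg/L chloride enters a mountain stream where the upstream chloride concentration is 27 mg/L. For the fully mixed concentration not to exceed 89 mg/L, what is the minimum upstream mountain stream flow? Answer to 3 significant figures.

2110 L/s

Set C_mix = 89: (Q·27.00 + 260.0·592.0) / (Q + 260.0) = 89
→ Q = 260.0·(592.0 − 89)/(89 − 27.00) = 2109 L/s.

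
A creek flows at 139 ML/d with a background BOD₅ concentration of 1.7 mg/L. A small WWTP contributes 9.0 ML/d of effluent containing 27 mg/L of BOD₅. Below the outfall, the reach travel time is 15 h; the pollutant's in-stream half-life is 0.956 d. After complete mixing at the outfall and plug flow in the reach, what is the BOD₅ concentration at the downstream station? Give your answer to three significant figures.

2.06 mg/L

Flow-weighted average: C = (139.0·1.700 + 9.000·27.00) / 148.0 = 479.3/148.0 = 3.239 mg/L.
Half-life 0.956 d → k = ln 2 / 0.956 = 0.7250 d⁻¹.
First-order decay: C = 3.239·exp(−k·t) = 3.239·0.6356 = 2.058 mg/L.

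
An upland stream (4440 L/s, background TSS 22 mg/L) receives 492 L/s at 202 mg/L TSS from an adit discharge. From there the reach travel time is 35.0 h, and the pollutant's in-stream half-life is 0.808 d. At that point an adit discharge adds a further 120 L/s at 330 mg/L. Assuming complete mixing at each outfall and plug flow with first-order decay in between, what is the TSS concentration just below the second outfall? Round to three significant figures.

19.0 mg/L

After mixing, C = (4440·22.00 + 492.0·202.0) / 4932 = 197100/4932 = 39.96 mg/L; combined flow 4932 L/s.
Half-life 0.808 d → k = ln 2 / 0.808 = 0.8579 d⁻¹.
Decay over the reach: 39.96·exp(−kt) = 39.96·0.2862 = 11.44 mg/L.
At the second outfall, C = (4932·11.44 + 120.0·330.0) / (4932 + 120.0) = 19.00 mg/L.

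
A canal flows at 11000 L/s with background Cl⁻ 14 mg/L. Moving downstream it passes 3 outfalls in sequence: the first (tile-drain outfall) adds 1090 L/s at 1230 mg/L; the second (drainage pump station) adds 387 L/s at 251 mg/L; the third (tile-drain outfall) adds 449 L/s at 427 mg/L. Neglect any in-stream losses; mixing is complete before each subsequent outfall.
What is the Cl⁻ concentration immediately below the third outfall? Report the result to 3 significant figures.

Outfall 1: combined Q = 12090 L/s; C = (11000·14.00 + 1090·1230)/12090 = 123.6 mg/L.
Outfall 2: combined Q = 12480 L/s; C = (12090·123.6 + 387.0·251.0)/12480 = 127.6 mg/L.
Outfall 3: combined Q = 12930 L/s; C = (12480·127.6 + 449.0·427.0)/12930 = 138.0 mg/L.

138 mg/L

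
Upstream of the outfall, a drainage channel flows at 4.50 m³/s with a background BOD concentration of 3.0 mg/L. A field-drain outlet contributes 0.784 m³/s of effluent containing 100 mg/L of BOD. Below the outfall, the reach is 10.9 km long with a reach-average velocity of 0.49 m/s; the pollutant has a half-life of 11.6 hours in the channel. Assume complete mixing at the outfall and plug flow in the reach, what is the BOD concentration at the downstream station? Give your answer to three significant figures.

12.0 mg/L

Mass balance: C = (4.500·3.000 + 0.7840·100.0) / 5.284 = 91.90/5.284 = 17.39 mg/L.
Travel time t = 10.9·1000 / 0.49 = 22240 s = 6.179 h.
Half-life 11.6 h → k = ln 2 / 11.6 = 0.05975 h⁻¹ = 1.434 d⁻¹.
After decay, C = 17.39 × e^(−kt) = 17.39 × 0.6913 = 12.02 mg/L.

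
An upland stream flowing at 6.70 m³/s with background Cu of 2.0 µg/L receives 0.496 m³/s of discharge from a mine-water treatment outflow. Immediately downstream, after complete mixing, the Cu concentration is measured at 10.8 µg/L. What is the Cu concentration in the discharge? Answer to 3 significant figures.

130 µg/L

Mass balance: 6.700·2.000 + 0.4960·Cₑ = 7.196·10.80
→ Cₑ = (7.196·10.80 − 6.700·2.000) / 0.4960 = 129.7 µg/L.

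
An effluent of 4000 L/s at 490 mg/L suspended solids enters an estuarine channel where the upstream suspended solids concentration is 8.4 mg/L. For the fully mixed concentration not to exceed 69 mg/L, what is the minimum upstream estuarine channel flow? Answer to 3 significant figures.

27800 L/s

Set C_mix = 69: (Q·8.400 + 4000·490.0) / (Q + 4000) = 69
→ Q = 4000·(490.0 − 69)/(69 − 8.400) = 27790 L/s.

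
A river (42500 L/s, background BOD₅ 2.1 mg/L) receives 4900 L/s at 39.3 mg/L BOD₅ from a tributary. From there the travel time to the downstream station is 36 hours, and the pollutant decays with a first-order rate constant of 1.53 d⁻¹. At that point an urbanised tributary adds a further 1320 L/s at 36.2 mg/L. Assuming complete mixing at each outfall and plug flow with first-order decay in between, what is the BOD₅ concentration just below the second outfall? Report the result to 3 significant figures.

1.56 mg/L

Mixed concentration C = ΣQC/ΣQ = (42500·2.100 + 4900·39.30) / 47400 = 281800/47400 = 5.946 mg/L; combined flow 47400 L/s.
Decay over the reach: 5.946·exp(−kt) = 5.946·0.1008 = 0.5991 mg/L.
Second outfall: C = (47400·0.5991 + 1320·36.20)/48720 = 1.564 mg/L.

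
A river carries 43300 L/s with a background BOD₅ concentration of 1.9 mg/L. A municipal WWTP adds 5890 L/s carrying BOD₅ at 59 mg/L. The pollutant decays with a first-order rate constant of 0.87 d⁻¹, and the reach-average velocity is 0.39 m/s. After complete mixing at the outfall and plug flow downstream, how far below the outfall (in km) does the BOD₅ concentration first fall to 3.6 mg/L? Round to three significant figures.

34.3 km

Mixed concentration C = ΣQC/ΣQ = (43300·1.900 + 5890·59.00) / 49190 = 429800/49190 = 8.737 mg/L.
Set 8.737·exp(−k·t) = 3.6 → t = ln(8.737/3.6)/k = 88050 s = 24.46 h.
Distance = v·t = 0.39·88050 = 34340 m = 34.34 km.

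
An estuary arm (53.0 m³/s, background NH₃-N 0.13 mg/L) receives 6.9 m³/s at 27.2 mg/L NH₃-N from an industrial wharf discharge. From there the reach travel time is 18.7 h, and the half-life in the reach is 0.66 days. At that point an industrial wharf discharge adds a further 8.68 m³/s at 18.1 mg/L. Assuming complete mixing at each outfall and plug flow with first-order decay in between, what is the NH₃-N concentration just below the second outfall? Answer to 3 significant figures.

Mass balance: C = (53.00·0.1300 + 6.900·27.20) / 59.90 = 194.6/59.90 = 3.248 mg/L; combined flow 59.90 m³/s.
Half-life 0.66 d → k = ln 2 / 0.66 = 1.050 d⁻¹.
After decay, C = 3.248 × e^(−kt) = 3.248 × 0.4412 = 1.433 mg/L.
At the second outfall, C = (59.90·1.433 + 8.680·18.10) / (59.90 + 8.680) = 3.543 mg/L.

3.54 mg/L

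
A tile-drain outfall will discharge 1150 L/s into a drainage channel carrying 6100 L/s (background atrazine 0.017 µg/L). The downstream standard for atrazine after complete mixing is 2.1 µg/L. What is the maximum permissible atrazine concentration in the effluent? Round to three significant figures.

At the limit, (Qr·Cr + Qe·Cₑ)/(Qr + Qe) = 2.1:
Cₑ = (7250·2.1 − 6100·0.01700) / 1150 = 13.15 µg/L.

13.1 µg/L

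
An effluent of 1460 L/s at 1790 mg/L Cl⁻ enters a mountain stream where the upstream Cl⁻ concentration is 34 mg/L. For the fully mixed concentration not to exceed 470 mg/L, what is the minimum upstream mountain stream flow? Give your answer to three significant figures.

4420 L/s

Set C_mix = 470: (Q·34.00 + 1460·1790) / (Q + 1460) = 470
→ Q = 1460·(1790 − 470)/(470 − 34.00) = 4420 L/s.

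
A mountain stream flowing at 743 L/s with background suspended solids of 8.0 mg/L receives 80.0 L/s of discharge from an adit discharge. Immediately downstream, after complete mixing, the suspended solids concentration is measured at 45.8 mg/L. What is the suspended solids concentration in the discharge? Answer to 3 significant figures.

Mass balance: 743.0·8.000 + 80.00·Cₑ = 823.0·45.80
→ Cₑ = (823.0·45.80 − 743.0·8.000) / 80.00 = 396.9 mg/L.

397 mg/L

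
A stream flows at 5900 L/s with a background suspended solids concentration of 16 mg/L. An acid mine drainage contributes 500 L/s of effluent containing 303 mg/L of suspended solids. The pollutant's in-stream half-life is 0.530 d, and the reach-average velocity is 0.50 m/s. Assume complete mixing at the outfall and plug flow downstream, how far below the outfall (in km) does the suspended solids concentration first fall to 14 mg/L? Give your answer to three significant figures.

33.3 km

Conservation of mass: C = (5900·16.00 + 500.0·303.0) / 6400 = 245900/6400 = 38.42 mg/L.
Half-life 0.530 d → k = ln 2 / 0.530 = 1.308 d⁻¹.
Set 38.42·exp(−k·t) = 14 → t = ln(38.42/14)/k = 66700 s = 18.53 h.
Distance = v·t = 0.50·66700 = 33350 m = 33.35 km.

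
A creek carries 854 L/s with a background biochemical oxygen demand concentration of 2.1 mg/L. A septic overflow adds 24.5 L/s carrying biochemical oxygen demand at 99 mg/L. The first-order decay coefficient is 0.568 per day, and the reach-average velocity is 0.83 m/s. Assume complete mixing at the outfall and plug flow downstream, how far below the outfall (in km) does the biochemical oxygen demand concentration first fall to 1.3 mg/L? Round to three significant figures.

165 km

Mixed concentration C = ΣQC/ΣQ = (854.0·2.100 + 24.50·99.00) / 878.5 = 4219/878.5 = 4.802 mg/L.
Set 4.802·exp(−k·t) = 1.3 → t = ln(4.802/1.3)/k = 198800 s = 55.21 h.
Distance = v·t = 0.83·198800 = 165000 m = 165.0 km.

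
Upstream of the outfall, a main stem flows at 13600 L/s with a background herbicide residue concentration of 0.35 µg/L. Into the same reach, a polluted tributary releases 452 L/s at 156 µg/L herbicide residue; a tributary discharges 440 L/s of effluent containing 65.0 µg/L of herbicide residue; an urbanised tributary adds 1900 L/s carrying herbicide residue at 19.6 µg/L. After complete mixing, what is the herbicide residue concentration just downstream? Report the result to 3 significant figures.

8.61 µg/L

After mixing, C = (13600·0.3500 + 452.0·156.0 + 440.0·65.00 + 1900·19.60) / 16390 = 141100/16390 = 8.609 µg/L.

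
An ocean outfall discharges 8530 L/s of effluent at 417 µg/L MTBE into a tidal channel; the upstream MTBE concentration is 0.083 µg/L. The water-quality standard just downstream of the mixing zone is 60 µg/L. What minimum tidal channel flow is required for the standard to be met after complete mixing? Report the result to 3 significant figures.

50800 L/s

Set C_mix = 60: (Q·0.08300 + 8530·417.0) / (Q + 8530) = 60
→ Q = 8530·(417.0 − 60)/(60 − 0.08300) = 50820 L/s.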